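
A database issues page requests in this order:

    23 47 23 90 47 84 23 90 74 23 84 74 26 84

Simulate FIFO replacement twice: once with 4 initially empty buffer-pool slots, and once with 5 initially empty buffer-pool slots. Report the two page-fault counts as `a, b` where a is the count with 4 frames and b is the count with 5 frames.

7, 6

4 frames: F F . F . F . . F F . . F . → 7 faults.
5 frames: F F . F . F . . F . . . F . → 6 faults.
6 < 7: adding a frame reduced faults, as is typical.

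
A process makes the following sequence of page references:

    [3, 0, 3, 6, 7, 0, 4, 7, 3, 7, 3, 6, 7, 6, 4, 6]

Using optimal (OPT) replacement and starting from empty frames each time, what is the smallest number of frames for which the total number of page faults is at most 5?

4

f=1: 16 faults
f=2: 8 faults
f=3: 6 faults
f=4: 5 faults
f=5: 5 faults
Smallest f with faults ≤ 5 is 4.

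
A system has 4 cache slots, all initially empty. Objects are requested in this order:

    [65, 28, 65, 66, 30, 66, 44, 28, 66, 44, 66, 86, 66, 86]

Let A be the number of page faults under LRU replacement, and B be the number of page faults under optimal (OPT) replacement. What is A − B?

1

Under LRU: F F . F F . F F . . . F . . → 7 faults.
Under OPT: F F . F F . F . . . . F . . → 6 faults.
A − B = 7 − 6 = 1.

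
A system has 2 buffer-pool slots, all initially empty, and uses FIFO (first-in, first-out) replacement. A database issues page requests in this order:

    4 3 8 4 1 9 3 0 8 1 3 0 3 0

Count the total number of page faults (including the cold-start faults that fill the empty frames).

4: miss, frames [4]
3: miss, frames [4, 3]
8: miss, evict 4, frames [3, 8]
4: miss, evict 3, frames [8, 4]
1: miss, evict 8, frames [4, 1]
9: miss, evict 4, frames [1, 9]
3: miss, evict 1, frames [9, 3]
0: miss, evict 9, frames [3, 0]
8: miss, evict 3, frames [0, 8]
1: miss, evict 0, frames [8, 1]
3: miss, evict 8, frames [1, 3]
0: miss, evict 1, frames [3, 0]
3: hit
0: hit
Page faults: 12.

12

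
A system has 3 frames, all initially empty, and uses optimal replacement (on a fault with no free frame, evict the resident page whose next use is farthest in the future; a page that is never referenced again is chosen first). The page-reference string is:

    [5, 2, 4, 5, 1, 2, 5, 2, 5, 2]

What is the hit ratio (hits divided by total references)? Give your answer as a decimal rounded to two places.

5: fault, frames (5)
2: fault, frames (5 2)
4: fault, frames (5 2 4)
5: hit
1: fault, evict 4, frames (5 2 1)
2: hit
5: hit
2: hit
5: hit
2: hit
Hits: 6 of 10 references → 6/10 = 0.6000.

0.60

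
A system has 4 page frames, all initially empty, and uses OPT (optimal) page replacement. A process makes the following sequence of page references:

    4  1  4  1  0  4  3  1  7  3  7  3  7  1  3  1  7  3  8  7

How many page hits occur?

4 -> fault, frames (4)
1 -> fault, frames (4 1)
4 -> hit
1 -> hit
0 -> fault, frames (4 1 0)
4 -> hit
3 -> fault, frames (4 1 0 3)
1 -> hit
7 -> fault, evict 0, frames (4 1 3 7)
3 -> hit
7 -> hit
3 -> hit
7 -> hit
1 -> hit
3 -> hit
1 -> hit
7 -> hit
3 -> hit
8 -> fault, evict 3, frames (4 1 7 8)
7 -> hit
Hits: 14.

14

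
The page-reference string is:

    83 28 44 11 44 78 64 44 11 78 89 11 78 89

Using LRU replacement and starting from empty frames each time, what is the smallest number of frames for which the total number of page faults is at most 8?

f=1: 14 faults
f=2: 13 faults
f=3: 9 faults
f=4: 7 faults
f=5: 7 faults
f=6: 7 faults
f=7: 7 faults
Smallest f with faults ≤ 8 is 4.

4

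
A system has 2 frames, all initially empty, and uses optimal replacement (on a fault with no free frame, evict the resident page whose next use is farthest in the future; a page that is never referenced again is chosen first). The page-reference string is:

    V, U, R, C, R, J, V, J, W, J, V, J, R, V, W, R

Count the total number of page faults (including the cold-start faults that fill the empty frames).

V: miss, frames [V]
U: miss, frames [V, U]
R: miss, evict U, frames [V, R]
C: miss, evict V, frames [R, C]
R: hit
J: miss, evict C, frames [R, J]
V: miss, evict R, frames [J, V]
J: hit
W: miss, evict V, frames [J, W]
J: hit
V: miss, evict W, frames [J, V]
J: hit
R: miss, evict J, frames [V, R]
V: hit
W: miss, evict V, frames [R, W]
R: hit
Page faults: 10.

10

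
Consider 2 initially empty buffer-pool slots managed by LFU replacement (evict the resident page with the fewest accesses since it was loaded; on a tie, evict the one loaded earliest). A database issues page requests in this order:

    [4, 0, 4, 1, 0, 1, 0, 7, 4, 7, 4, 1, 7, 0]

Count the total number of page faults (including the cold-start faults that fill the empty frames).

4 -> fault, frames {4}
0 -> fault, frames {4,0}
4 -> hit
1 -> fault, evict 0, frames {4,1}
0 -> fault, evict 1, frames {4,0}
1 -> fault, evict 0, frames {4,1}
0 -> fault, evict 1, frames {4,0}
7 -> fault, evict 0, frames {4,7}
4 -> hit
7 -> hit
4 -> hit
1 -> fault, evict 7, frames {4,1}
7 -> fault, evict 1, frames {4,7}
0 -> fault, evict 7, frames {4,0}
Page faults: 10.

10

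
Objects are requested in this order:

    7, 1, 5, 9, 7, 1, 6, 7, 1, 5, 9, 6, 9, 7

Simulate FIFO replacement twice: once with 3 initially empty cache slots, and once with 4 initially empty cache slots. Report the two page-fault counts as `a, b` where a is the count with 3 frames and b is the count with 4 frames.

3 frames: F F F F F F F . . F F . . F → 10 faults.
4 frames: F F F F . . F F F F F F . F → 11 faults.
11 > 10: adding a frame increased faults — Belady's anomaly.

10, 11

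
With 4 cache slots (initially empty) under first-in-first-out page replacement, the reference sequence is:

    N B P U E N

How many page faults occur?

N -> fault, frames {N}
B -> fault, frames {N,B}
P -> fault, frames {N,B,P}
U -> fault, frames {N,B,P,U}
E -> fault, evict N, frames {B,P,U,E}
N -> fault, evict B, frames {P,U,E,N}
Page faults: 6.

6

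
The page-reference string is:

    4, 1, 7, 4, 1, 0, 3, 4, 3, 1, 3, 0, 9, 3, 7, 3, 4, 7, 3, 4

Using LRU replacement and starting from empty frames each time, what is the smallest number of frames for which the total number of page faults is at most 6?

f=1: 20 faults
f=2: 17 faults
f=3: 11 faults
f=4: 8 faults
f=5: 8 faults
f=6: 6 faults
Smallest f with faults ≤ 6 is 6.

6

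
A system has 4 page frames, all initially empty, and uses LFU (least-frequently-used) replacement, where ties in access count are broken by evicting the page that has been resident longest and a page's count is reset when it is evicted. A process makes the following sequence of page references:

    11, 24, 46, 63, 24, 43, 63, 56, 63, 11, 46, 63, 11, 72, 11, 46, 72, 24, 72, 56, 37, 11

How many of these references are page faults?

11 → miss, frames [11]
24 → miss, frames [11, 24]
46 → miss, frames [11, 24, 46]
63 → miss, frames [11, 24, 46, 63]
24 → hit
43 → miss, evict 11, frames [24, 46, 63, 43]
63 → hit
56 → miss, evict 46, frames [24, 63, 43, 56]
63 → hit
11 → miss, evict 43, frames [24, 63, 56, 11]
46 → miss, evict 56, frames [24, 63, 11, 46]
63 → hit
11 → hit
72 → miss, evict 46, frames [24, 63, 11, 72]
11 → hit
46 → miss, evict 72, frames [24, 63, 11, 46]
72 → miss, evict 46, frames [24, 63, 11, 72]
24 → hit
72 → hit
56 → miss, evict 72, frames [24, 63, 11, 56]
37 → miss, evict 56, frames [24, 63, 11, 37]
11 → hit
Page faults: 13.

13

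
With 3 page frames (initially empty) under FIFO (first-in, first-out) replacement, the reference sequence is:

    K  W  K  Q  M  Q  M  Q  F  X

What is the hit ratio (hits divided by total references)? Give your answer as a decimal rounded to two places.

0.40

K → fault, frames {K}
W → fault, frames {K,W}
K → hit
Q → fault, frames {K,W,Q}
M → fault, evict K, frames {W,Q,M}
Q → hit
M → hit
Q → hit
F → fault, evict W, frames {Q,M,F}
X → fault, evict Q, frames {M,F,X}
Hits: 4 of 10 references → 4/10 = 0.4000.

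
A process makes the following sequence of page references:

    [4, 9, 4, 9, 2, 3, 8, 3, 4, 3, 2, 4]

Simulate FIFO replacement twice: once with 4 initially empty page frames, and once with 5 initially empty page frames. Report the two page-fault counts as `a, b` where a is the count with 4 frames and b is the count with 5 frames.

6, 5

4 frames: F F . . F F F . F . . . → 6 faults.
5 frames: F F . . F F F . . . . . → 5 faults.
5 < 6: adding a frame reduced faults, as is typical.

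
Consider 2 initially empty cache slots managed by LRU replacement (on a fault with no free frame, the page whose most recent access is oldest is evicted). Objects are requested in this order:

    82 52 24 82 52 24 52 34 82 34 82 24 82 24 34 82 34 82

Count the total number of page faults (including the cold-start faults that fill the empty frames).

82 → fault, frames [82]
52 → fault, frames [82, 52]
24 → fault, evict 82, frames [52, 24]
82 → fault, evict 52, frames [24, 82]
52 → fault, evict 24, frames [82, 52]
24 → fault, evict 82, frames [52, 24]
52 → hit
34 → fault, evict 24, frames [52, 34]
82 → fault, evict 52, frames [34, 82]
34 → hit
82 → hit
24 → fault, evict 34, frames [82, 24]
82 → hit
24 → hit
34 → fault, evict 82, frames [24, 34]
82 → fault, evict 24, frames [34, 82]
34 → hit
82 → hit
Page faults: 11.

11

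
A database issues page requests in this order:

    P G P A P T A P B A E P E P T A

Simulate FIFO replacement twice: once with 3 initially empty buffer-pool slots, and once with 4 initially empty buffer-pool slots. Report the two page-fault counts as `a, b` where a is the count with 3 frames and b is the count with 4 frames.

3 frames: F F . F . F . F F F F F . . F F → 11 faults.
4 frames: F F . F . F . . F . F F . . . F → 8 faults.
8 < 11: adding a frame reduced faults, as is typical.

11, 8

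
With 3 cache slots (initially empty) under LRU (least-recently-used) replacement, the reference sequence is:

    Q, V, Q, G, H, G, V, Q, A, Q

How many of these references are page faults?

Q: fault, frames (Q)
V: fault, frames (Q V)
Q: hit
G: fault, frames (V Q G)
H: fault, evict V, frames (Q G H)
G: hit
V: fault, evict Q, frames (H G V)
Q: fault, evict H, frames (G V Q)
A: fault, evict G, frames (V Q A)
Q: hit
Page faults: 7.

7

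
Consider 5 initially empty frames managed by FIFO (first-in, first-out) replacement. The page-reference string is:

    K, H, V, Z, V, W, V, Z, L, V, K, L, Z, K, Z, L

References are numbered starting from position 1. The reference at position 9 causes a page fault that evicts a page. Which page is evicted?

K

pos 1: K -> miss, frames (K)
pos 2: H -> miss, frames (K H)
pos 3: V -> miss, frames (K H V)
pos 4: Z -> miss, frames (K H V Z)
pos 5: V -> hit
pos 6: W -> miss, frames (K H V Z W)
pos 7: V -> hit
pos 8: Z -> hit
pos 9: L -> miss, evict K, frames (H V Z W L)
At position 9, page K is evicted.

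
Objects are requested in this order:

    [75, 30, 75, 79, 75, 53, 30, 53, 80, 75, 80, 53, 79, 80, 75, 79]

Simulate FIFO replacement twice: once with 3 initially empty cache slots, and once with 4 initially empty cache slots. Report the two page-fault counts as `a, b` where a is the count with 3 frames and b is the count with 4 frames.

3 frames: F F . F . F . . F F . . F . . . → 7 faults.
4 frames: F F . F . F . . F F . . . . . . → 6 faults.
6 < 7: adding a frame reduced faults, as is typical.

7, 6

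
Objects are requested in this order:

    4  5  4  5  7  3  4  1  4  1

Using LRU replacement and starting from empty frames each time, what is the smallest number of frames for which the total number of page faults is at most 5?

4

f=1: 10 faults
f=2: 6 faults
f=3: 6 faults
f=4: 5 faults
f=5: 5 faults
Smallest f with faults ≤ 5 is 4.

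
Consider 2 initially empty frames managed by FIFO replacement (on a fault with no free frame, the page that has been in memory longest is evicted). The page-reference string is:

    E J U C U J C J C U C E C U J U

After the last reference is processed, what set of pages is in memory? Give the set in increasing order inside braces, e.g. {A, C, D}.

{J, U}

E: fault, frames {E}
J: fault, frames {E,J}
U: fault, evict E, frames {J,U}
C: fault, evict J, frames {U,C}
U: hit
J: fault, evict U, frames {C,J}
C: hit
J: hit
C: hit
U: fault, evict C, frames {J,U}
C: fault, evict J, frames {U,C}
E: fault, evict U, frames {C,E}
C: hit
U: fault, evict C, frames {E,U}
J: fault, evict E, frames {U,J}
U: hit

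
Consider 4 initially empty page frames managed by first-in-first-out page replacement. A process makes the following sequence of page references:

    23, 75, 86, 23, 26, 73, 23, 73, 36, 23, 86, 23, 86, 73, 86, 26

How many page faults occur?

23 -> miss, frames [23]
75 -> miss, frames [23, 75]
86 -> miss, frames [23, 75, 86]
23 -> hit
26 -> miss, frames [23, 75, 86, 26]
73 -> miss, evict 23, frames [75, 86, 26, 73]
23 -> miss, evict 75, frames [86, 26, 73, 23]
73 -> hit
36 -> miss, evict 86, frames [26, 73, 23, 36]
23 -> hit
86 -> miss, evict 26, frames [73, 23, 36, 86]
23 -> hit
86 -> hit
73 -> hit
86 -> hit
26 -> miss, evict 73, frames [23, 36, 86, 26]
Page faults: 9.

9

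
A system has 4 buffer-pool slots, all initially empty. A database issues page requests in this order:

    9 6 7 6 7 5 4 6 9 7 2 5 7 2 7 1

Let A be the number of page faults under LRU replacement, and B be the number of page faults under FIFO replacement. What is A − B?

1

Under LRU: F F F . . F F . F F F F . . . F → 10 faults.
Under FIFO: F F F . . F F . F . F . F . . F → 9 faults.
A − B = 10 − 9 = 1.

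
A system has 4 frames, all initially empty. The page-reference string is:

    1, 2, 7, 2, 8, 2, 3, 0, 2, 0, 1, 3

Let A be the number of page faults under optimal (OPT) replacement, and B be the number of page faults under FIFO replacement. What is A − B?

Under OPT: F F F . F . F F . . . . → 6 faults.
Under FIFO: F F F . F . F F F . F . → 8 faults.
A − B = 6 − 8 = -2.

-2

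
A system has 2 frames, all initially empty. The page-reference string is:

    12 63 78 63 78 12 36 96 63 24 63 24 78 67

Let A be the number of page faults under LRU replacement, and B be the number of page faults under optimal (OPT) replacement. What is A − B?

Under LRU: F F F . . F F F F F . . F F → 10 faults.
Under OPT: F F F . . F F F . F . . F F → 9 faults.
A − B = 10 − 9 = 1.

1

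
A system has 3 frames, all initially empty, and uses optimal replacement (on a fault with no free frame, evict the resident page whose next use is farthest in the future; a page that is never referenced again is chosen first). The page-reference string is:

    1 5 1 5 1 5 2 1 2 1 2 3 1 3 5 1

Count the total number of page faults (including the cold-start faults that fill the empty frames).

4

1: miss, frames [1]
5: miss, frames [1, 5]
1: hit
5: hit
1: hit
5: hit
2: miss, frames [1, 5, 2]
1: hit
2: hit
1: hit
2: hit
3: miss, evict 2, frames [1, 5, 3]
1: hit
3: hit
5: hit
1: hit
Page faults: 4.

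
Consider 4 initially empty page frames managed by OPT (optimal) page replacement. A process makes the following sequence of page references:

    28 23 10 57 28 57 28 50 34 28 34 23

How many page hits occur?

6

28: fault, frames [28]
23: fault, frames [28, 23]
10: fault, frames [28, 23, 10]
57: fault, frames [28, 23, 10, 57]
28: hit
57: hit
28: hit
50: fault, evict 57, frames [28, 23, 10, 50]
34: fault, evict 50, frames [28, 23, 10, 34]
28: hit
34: hit
23: hit
Hits: 6.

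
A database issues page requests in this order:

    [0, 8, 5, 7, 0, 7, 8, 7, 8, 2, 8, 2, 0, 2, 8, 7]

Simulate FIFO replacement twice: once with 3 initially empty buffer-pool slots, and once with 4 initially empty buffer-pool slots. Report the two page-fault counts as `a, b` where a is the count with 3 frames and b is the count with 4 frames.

8, 7

3 frames: F F F F F . F . . F . . . . . F → 8 faults.
4 frames: F F F F . . . . . F . . F . F . → 7 faults.
7 < 8: adding a frame reduced faults, as is typical.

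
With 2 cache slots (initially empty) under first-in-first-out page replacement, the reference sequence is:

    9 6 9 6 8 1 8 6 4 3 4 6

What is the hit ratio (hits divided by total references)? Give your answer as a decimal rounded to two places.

9: fault, frames {9}
6: fault, frames {9,6}
9: hit
6: hit
8: fault, evict 9, frames {6,8}
1: fault, evict 6, frames {8,1}
8: hit
6: fault, evict 8, frames {1,6}
4: fault, evict 1, frames {6,4}
3: fault, evict 6, frames {4,3}
4: hit
6: fault, evict 4, frames {3,6}
Hits: 4 of 12 references → 4/12 = 0.3333.

0.33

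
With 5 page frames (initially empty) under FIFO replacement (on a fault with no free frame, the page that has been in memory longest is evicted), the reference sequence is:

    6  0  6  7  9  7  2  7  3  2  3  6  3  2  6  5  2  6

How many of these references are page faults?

8

6: fault, frames (6)
0: fault, frames (6 0)
6: hit
7: fault, frames (6 0 7)
9: fault, frames (6 0 7 9)
7: hit
2: fault, frames (6 0 7 9 2)
7: hit
3: fault, evict 6, frames (0 7 9 2 3)
2: hit
3: hit
6: fault, evict 0, frames (7 9 2 3 6)
3: hit
2: hit
6: hit
5: fault, evict 7, frames (9 2 3 6 5)
2: hit
6: hit
Page faults: 8.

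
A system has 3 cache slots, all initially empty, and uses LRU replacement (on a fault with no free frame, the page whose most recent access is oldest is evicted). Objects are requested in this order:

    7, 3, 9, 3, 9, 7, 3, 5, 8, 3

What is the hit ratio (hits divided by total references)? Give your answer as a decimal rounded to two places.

0.50

7: miss, frames (7)
3: miss, frames (7 3)
9: miss, frames (7 3 9)
3: hit
9: hit
7: hit
3: hit
5: miss, evict 9, frames (7 3 5)
8: miss, evict 7, frames (3 5 8)
3: hit
Hits: 5 of 10 references → 5/10 = 0.5000.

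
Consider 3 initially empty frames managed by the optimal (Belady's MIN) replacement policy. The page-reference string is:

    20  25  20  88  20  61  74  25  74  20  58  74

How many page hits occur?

6

20: miss, frames (20)
25: miss, frames (20 25)
20: hit
88: miss, frames (20 25 88)
20: hit
61: miss, evict 88, frames (20 25 61)
74: miss, evict 61, frames (20 25 74)
25: hit
74: hit
20: hit
58: miss, evict 25, frames (20 74 58)
74: hit
Hits: 6.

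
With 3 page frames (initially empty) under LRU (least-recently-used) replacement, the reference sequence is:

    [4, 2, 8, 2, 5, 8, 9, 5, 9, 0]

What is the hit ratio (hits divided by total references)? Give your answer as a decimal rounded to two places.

4 → miss, frames (4)
2 → miss, frames (4 2)
8 → miss, frames (4 2 8)
2 → hit
5 → miss, evict 4, frames (8 2 5)
8 → hit
9 → miss, evict 2, frames (5 8 9)
5 → hit
9 → hit
0 → miss, evict 8, frames (5 9 0)
Hits: 4 of 10 references → 4/10 = 0.4000.

0.40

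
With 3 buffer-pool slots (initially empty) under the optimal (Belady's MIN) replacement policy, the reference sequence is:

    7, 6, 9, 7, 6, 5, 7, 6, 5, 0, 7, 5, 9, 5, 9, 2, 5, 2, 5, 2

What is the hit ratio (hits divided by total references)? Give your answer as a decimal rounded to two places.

0.65

7: fault, frames {7}
6: fault, frames {7,6}
9: fault, frames {7,6,9}
7: hit
6: hit
5: fault, evict 9, frames {7,6,5}
7: hit
6: hit
5: hit
0: fault, evict 6, frames {7,5,0}
7: hit
5: hit
9: fault, evict 0, frames {7,5,9}
5: hit
9: hit
2: fault, evict 9, frames {7,5,2}
5: hit
2: hit
5: hit
2: hit
Hits: 13 of 20 references → 13/20 = 0.6500.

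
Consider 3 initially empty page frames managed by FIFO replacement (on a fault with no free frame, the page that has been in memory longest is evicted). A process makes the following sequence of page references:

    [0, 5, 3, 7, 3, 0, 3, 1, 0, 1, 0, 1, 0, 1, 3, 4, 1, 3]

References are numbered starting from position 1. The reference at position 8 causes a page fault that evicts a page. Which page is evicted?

pos 1: 0: fault, frames (0)
pos 2: 5: fault, frames (0 5)
pos 3: 3: fault, frames (0 5 3)
pos 4: 7: fault, evict 0, frames (5 3 7)
pos 5: 3: hit
pos 6: 0: fault, evict 5, frames (3 7 0)
pos 7: 3: hit
pos 8: 1: fault, evict 3, frames (7 0 1)
At position 8, page 3 is evicted.

3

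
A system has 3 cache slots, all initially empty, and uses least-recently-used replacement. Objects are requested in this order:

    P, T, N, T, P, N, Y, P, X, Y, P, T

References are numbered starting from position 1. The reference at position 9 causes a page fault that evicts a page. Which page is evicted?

N

pos 1: P: miss, frames (P)
pos 2: T: miss, frames (P T)
pos 3: N: miss, frames (P T N)
pos 4: T: hit
pos 5: P: hit
pos 6: N: hit
pos 7: Y: miss, evict T, frames (P N Y)
pos 8: P: hit
pos 9: X: miss, evict N, frames (Y P X)
At position 9, page N is evicted.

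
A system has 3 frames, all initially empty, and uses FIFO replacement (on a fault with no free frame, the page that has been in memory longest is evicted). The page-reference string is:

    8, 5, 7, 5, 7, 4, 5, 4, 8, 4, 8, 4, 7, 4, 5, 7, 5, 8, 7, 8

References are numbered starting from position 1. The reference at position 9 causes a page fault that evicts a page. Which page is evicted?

5

pos 1: 8: miss, frames {8}
pos 2: 5: miss, frames {8,5}
pos 3: 7: miss, frames {8,5,7}
pos 4: 5: hit
pos 5: 7: hit
pos 6: 4: miss, evict 8, frames {5,7,4}
pos 7: 5: hit
pos 8: 4: hit
pos 9: 8: miss, evict 5, frames {7,4,8}
At position 9, page 5 is evicted.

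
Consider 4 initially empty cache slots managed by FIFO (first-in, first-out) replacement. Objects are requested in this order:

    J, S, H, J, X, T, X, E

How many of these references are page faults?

6

J → fault, frames (J)
S → fault, frames (J S)
H → fault, frames (J S H)
J → hit
X → fault, frames (J S H X)
T → fault, evict J, frames (S H X T)
X → hit
E → fault, evict S, frames (H X T E)
Page faults: 6.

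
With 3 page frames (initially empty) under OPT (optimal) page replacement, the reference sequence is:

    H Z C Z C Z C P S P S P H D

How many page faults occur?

6

H → miss, frames (H)
Z → miss, frames (H Z)
C → miss, frames (H Z C)
Z → hit
C → hit
Z → hit
C → hit
P → miss, evict C, frames (H Z P)
S → miss, evict Z, frames (H P S)
P → hit
S → hit
P → hit
H → hit
D → miss, evict S, frames (H P D)
Page faults: 6.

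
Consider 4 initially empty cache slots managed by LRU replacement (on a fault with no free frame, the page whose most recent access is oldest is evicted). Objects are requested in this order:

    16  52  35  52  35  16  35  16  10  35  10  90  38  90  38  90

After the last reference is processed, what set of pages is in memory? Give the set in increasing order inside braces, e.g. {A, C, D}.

16 → miss, frames [16]
52 → miss, frames [16, 52]
35 → miss, frames [16, 52, 35]
52 → hit
35 → hit
16 → hit
35 → hit
16 → hit
10 → miss, frames [52, 35, 16, 10]
35 → hit
10 → hit
90 → miss, evict 52, frames [16, 35, 10, 90]
38 → miss, evict 16, frames [35, 10, 90, 38]
90 → hit
38 → hit
90 → hit

{10, 35, 38, 90}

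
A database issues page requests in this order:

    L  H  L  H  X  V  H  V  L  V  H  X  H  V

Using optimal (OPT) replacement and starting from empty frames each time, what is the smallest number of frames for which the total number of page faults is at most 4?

4

f=1: 14 faults
f=2: 8 faults
f=3: 5 faults
f=4: 4 faults
Smallest f with faults ≤ 4 is 4.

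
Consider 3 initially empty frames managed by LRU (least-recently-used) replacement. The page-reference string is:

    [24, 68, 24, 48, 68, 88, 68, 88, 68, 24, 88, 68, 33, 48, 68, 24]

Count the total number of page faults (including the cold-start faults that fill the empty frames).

24 -> miss, frames {24}
68 -> miss, frames {24,68}
24 -> hit
48 -> miss, frames {68,24,48}
68 -> hit
88 -> miss, evict 24, frames {48,68,88}
68 -> hit
88 -> hit
68 -> hit
24 -> miss, evict 48, frames {88,68,24}
88 -> hit
68 -> hit
33 -> miss, evict 24, frames {88,68,33}
48 -> miss, evict 88, frames {68,33,48}
68 -> hit
24 -> miss, evict 33, frames {48,68,24}
Page faults: 8.

8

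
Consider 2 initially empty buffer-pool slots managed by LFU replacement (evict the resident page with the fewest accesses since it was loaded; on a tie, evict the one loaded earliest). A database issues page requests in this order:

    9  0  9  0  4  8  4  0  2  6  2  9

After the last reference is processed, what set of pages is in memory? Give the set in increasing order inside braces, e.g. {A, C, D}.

9 → fault, frames [9]
0 → fault, frames [9, 0]
9 → hit
0 → hit
4 → fault, evict 9, frames [0, 4]
8 → fault, evict 4, frames [0, 8]
4 → fault, evict 8, frames [0, 4]
0 → hit
2 → fault, evict 4, frames [0, 2]
6 → fault, evict 2, frames [0, 6]
2 → fault, evict 6, frames [0, 2]
9 → fault, evict 2, frames [0, 9]

{0, 9}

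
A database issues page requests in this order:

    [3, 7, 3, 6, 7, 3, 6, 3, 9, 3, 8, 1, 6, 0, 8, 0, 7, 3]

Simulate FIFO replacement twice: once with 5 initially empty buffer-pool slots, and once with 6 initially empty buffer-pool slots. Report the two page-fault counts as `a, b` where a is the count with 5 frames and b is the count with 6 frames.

5 frames: F F . F . . . . F . F F . F . . F F → 9 faults.
6 frames: F F . F . . . . F . F F . F . . . F → 8 faults.
8 < 9: adding a frame reduced faults, as is typical.

9, 8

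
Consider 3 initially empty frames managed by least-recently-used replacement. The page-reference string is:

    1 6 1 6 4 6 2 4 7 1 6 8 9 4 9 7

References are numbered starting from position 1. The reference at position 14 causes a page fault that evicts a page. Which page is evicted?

6

pos 1: 1: miss, frames (1)
pos 2: 6: miss, frames (1 6)
pos 3: 1: hit
pos 4: 6: hit
pos 5: 4: miss, frames (1 6 4)
pos 6: 6: hit
pos 7: 2: miss, evict 1, frames (4 6 2)
pos 8: 4: hit
pos 9: 7: miss, evict 6, frames (2 4 7)
pos 10: 1: miss, evict 2, frames (4 7 1)
pos 11: 6: miss, evict 4, frames (7 1 6)
pos 12: 8: miss, evict 7, frames (1 6 8)
pos 13: 9: miss, evict 1, frames (6 8 9)
pos 14: 4: miss, evict 6, frames (8 9 4)
At position 14, page 6 is evicted.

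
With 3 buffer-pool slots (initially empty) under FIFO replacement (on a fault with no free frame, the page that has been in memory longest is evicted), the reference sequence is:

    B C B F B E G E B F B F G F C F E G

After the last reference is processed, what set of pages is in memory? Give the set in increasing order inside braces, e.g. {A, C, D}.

B → miss, frames {B}
C → miss, frames {B,C}
B → hit
F → miss, frames {B,C,F}
B → hit
E → miss, evict B, frames {C,F,E}
G → miss, evict C, frames {F,E,G}
E → hit
B → miss, evict F, frames {E,G,B}
F → miss, evict E, frames {G,B,F}
B → hit
F → hit
G → hit
F → hit
C → miss, evict G, frames {B,F,C}
F → hit
E → miss, evict B, frames {F,C,E}
G → miss, evict F, frames {C,E,G}

{C, E, G}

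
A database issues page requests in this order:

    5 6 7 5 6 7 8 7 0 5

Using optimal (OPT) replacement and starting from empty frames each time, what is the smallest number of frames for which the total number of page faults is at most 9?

2

f=1: 10 faults
f=2: 7 faults
f=3: 5 faults
f=4: 5 faults
f=5: 5 faults
Smallest f with faults ≤ 9 is 2.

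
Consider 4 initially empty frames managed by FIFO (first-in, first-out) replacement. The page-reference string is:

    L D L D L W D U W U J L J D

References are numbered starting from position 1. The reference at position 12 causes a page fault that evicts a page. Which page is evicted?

pos 1: L: miss, frames (L)
pos 2: D: miss, frames (L D)
pos 3: L: hit
pos 4: D: hit
pos 5: L: hit
pos 6: W: miss, frames (L D W)
pos 7: D: hit
pos 8: U: miss, frames (L D W U)
pos 9: W: hit
pos 10: U: hit
pos 11: J: miss, evict L, frames (D W U J)
pos 12: L: miss, evict D, frames (W U J L)
At position 12, page D is evicted.

D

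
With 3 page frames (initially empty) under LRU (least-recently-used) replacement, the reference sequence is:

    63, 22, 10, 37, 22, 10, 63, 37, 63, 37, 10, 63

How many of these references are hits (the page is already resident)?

63 → fault, frames (63)
22 → fault, frames (63 22)
10 → fault, frames (63 22 10)
37 → fault, evict 63, frames (22 10 37)
22 → hit
10 → hit
63 → fault, evict 37, frames (22 10 63)
37 → fault, evict 22, frames (10 63 37)
63 → hit
37 → hit
10 → hit
63 → hit
Hits: 6.

6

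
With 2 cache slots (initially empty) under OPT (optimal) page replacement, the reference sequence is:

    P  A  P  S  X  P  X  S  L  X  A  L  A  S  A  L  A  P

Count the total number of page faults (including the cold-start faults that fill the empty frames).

10

P -> miss, frames [P]
A -> miss, frames [P, A]
P -> hit
S -> miss, evict A, frames [P, S]
X -> miss, evict S, frames [P, X]
P -> hit
X -> hit
S -> miss, evict P, frames [X, S]
L -> miss, evict S, frames [X, L]
X -> hit
A -> miss, evict X, frames [L, A]
L -> hit
A -> hit
S -> miss, evict L, frames [A, S]
A -> hit
L -> miss, evict S, frames [A, L]
A -> hit
P -> miss, evict L, frames [A, P]
Page faults: 10.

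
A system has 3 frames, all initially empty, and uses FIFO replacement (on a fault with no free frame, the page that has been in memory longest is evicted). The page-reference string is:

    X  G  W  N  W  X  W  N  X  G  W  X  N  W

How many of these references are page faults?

8

X: fault, frames (X)
G: fault, frames (X G)
W: fault, frames (X G W)
N: fault, evict X, frames (G W N)
W: hit
X: fault, evict G, frames (W N X)
W: hit
N: hit
X: hit
G: fault, evict W, frames (N X G)
W: fault, evict N, frames (X G W)
X: hit
N: fault, evict X, frames (G W N)
W: hit
Page faults: 8.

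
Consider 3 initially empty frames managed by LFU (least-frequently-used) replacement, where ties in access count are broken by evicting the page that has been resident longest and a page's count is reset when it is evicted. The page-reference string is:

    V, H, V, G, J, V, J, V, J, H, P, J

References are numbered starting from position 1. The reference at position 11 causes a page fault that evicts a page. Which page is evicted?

H

pos 1: V → miss, frames (V)
pos 2: H → miss, frames (V H)
pos 3: V → hit
pos 4: G → miss, frames (V H G)
pos 5: J → miss, evict H, frames (V G J)
pos 6: V → hit
pos 7: J → hit
pos 8: V → hit
pos 9: J → hit
pos 10: H → miss, evict G, frames (V J H)
pos 11: P → miss, evict H, frames (V J P)
At position 11, page H is evicted.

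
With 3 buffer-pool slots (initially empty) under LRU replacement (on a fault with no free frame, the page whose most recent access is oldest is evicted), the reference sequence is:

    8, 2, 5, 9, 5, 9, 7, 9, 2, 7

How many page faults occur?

6

8 → miss, frames (8)
2 → miss, frames (8 2)
5 → miss, frames (8 2 5)
9 → miss, evict 8, frames (2 5 9)
5 → hit
9 → hit
7 → miss, evict 2, frames (5 9 7)
9 → hit
2 → miss, evict 5, frames (7 9 2)
7 → hit
Page faults: 6.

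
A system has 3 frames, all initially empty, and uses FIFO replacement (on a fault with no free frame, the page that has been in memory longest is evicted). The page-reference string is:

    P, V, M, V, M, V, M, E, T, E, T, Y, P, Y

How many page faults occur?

7

P → fault, frames (P)
V → fault, frames (P V)
M → fault, frames (P V M)
V → hit
M → hit
V → hit
M → hit
E → fault, evict P, frames (V M E)
T → fault, evict V, frames (M E T)
E → hit
T → hit
Y → fault, evict M, frames (E T Y)
P → fault, evict E, frames (T Y P)
Y → hit
Page faults: 7.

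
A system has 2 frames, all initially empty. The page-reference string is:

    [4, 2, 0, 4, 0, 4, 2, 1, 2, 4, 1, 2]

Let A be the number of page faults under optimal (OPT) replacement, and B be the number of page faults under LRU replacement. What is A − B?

Under OPT: F F F . . . F F . F . F → 7 faults.
Under LRU: F F F F . . F F . F F F → 9 faults.
A − B = 7 − 9 = -2.

-2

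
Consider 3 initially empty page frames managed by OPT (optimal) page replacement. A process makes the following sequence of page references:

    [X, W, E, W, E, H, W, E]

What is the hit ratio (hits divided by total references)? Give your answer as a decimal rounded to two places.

X: miss, frames [X]
W: miss, frames [X, W]
E: miss, frames [X, W, E]
W: hit
E: hit
H: miss, evict X, frames [W, E, H]
W: hit
E: hit
Hits: 4 of 8 references → 4/8 = 0.5000.

0.50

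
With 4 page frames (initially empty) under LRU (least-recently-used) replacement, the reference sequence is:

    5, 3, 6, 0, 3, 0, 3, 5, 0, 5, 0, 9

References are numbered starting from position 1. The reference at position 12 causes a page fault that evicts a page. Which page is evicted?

6

pos 1: 5 -> fault, frames (5)
pos 2: 3 -> fault, frames (5 3)
pos 3: 6 -> fault, frames (5 3 6)
pos 4: 0 -> fault, frames (5 3 6 0)
pos 5: 3 -> hit
pos 6: 0 -> hit
pos 7: 3 -> hit
pos 8: 5 -> hit
pos 9: 0 -> hit
pos 10: 5 -> hit
pos 11: 0 -> hit
pos 12: 9 -> fault, evict 6, frames (3 5 0 9)
At position 12, page 6 is evicted.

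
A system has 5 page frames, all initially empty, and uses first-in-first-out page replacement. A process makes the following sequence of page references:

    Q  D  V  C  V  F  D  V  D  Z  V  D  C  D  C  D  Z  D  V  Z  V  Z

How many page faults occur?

6

Q -> fault, frames {Q}
D -> fault, frames {Q,D}
V -> fault, frames {Q,D,V}
C -> fault, frames {Q,D,V,C}
V -> hit
F -> fault, frames {Q,D,V,C,F}
D -> hit
V -> hit
D -> hit
Z -> fault, evict Q, frames {D,V,C,F,Z}
V -> hit
D -> hit
C -> hit
D -> hit
C -> hit
D -> hit
Z -> hit
D -> hit
V -> hit
Z -> hit
V -> hit
Z -> hit
Page faults: 6.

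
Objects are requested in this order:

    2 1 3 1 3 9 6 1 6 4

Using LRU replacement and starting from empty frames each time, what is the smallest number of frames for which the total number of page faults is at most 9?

f=1: 10 faults
f=2: 7 faults
f=3: 7 faults
f=4: 6 faults
f=5: 6 faults
f=6: 6 faults
Smallest f with faults ≤ 9 is 2.

2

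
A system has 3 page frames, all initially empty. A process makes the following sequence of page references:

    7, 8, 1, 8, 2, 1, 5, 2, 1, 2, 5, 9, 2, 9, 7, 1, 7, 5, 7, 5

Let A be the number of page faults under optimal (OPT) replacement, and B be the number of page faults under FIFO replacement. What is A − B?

-1

Under OPT: F F F . F . F . . . . F . . F . . F . . → 8 faults.
Under FIFO: F F F . F . F . . . . F . . F F . F . . → 9 faults.
A − B = 8 − 9 = -1.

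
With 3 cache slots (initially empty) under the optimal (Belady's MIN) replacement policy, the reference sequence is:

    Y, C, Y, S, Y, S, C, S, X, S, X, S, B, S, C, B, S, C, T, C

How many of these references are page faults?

Y: fault, frames [Y]
C: fault, frames [Y, C]
Y: hit
S: fault, frames [Y, C, S]
Y: hit
S: hit
C: hit
S: hit
X: fault, evict Y, frames [C, S, X]
S: hit
X: hit
S: hit
B: fault, evict X, frames [C, S, B]
S: hit
C: hit
B: hit
S: hit
C: hit
T: fault, evict B, frames [C, S, T]
C: hit
Page faults: 6.

6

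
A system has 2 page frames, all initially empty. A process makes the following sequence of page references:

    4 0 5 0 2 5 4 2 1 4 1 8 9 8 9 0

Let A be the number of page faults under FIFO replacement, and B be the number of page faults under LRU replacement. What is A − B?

-3

Under FIFO: F F F . F . F . F . . F F . . F → 9 faults.
Under LRU: F F F . F F F F F F . F F . . F → 12 faults.
A − B = 9 − 12 = -3.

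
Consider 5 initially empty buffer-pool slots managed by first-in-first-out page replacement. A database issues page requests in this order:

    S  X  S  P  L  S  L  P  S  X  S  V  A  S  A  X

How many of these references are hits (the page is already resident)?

8

S → fault, frames (S)
X → fault, frames (S X)
S → hit
P → fault, frames (S X P)
L → fault, frames (S X P L)
S → hit
L → hit
P → hit
S → hit
X → hit
S → hit
V → fault, frames (S X P L V)
A → fault, evict S, frames (X P L V A)
S → fault, evict X, frames (P L V A S)
A → hit
X → fault, evict P, frames (L V A S X)
Hits: 8.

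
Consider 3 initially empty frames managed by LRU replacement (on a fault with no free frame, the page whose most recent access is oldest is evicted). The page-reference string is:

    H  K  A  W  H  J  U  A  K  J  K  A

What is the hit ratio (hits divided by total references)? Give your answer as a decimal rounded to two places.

0.17

H -> fault, frames {H}
K -> fault, frames {H,K}
A -> fault, frames {H,K,A}
W -> fault, evict H, frames {K,A,W}
H -> fault, evict K, frames {A,W,H}
J -> fault, evict A, frames {W,H,J}
U -> fault, evict W, frames {H,J,U}
A -> fault, evict H, frames {J,U,A}
K -> fault, evict J, frames {U,A,K}
J -> fault, evict U, frames {A,K,J}
K -> hit
A -> hit
Hits: 2 of 12 references → 2/12 = 0.1667.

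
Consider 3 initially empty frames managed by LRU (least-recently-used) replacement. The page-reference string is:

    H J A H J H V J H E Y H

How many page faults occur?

H: fault, frames (H)
J: fault, frames (H J)
A: fault, frames (H J A)
H: hit
J: hit
H: hit
V: fault, evict A, frames (J H V)
J: hit
H: hit
E: fault, evict V, frames (J H E)
Y: fault, evict J, frames (H E Y)
H: hit
Page faults: 6.

6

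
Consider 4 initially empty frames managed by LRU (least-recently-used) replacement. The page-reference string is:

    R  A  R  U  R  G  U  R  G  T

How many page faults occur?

5

R -> fault, frames {R}
A -> fault, frames {R,A}
R -> hit
U -> fault, frames {A,R,U}
R -> hit
G -> fault, frames {A,U,R,G}
U -> hit
R -> hit
G -> hit
T -> fault, evict A, frames {U,R,G,T}
Page faults: 5.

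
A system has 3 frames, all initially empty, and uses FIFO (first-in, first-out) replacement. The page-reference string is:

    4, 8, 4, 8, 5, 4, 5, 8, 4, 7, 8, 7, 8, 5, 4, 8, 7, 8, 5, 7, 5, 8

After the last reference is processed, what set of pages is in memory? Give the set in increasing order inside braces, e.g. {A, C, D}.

{5, 7, 8}

4 → miss, frames [4]
8 → miss, frames [4, 8]
4 → hit
8 → hit
5 → miss, frames [4, 8, 5]
4 → hit
5 → hit
8 → hit
4 → hit
7 → miss, evict 4, frames [8, 5, 7]
8 → hit
7 → hit
8 → hit
5 → hit
4 → miss, evict 8, frames [5, 7, 4]
8 → miss, evict 5, frames [7, 4, 8]
7 → hit
8 → hit
5 → miss, evict 7, frames [4, 8, 5]
7 → miss, evict 4, frames [8, 5, 7]
5 → hit
8 → hit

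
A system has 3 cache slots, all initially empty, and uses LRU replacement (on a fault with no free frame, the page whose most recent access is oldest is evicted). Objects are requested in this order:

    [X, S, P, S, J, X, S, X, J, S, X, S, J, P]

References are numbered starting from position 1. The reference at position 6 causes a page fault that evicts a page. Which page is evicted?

P

pos 1: X: fault, frames [X]
pos 2: S: fault, frames [X, S]
pos 3: P: fault, frames [X, S, P]
pos 4: S: hit
pos 5: J: fault, evict X, frames [P, S, J]
pos 6: X: fault, evict P, frames [S, J, X]
At position 6, page P is evicted.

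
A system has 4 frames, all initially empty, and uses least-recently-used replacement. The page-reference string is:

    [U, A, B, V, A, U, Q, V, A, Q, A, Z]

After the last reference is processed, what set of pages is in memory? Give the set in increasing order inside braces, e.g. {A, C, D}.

{A, Q, V, Z}

U → fault, frames {U}
A → fault, frames {U,A}
B → fault, frames {U,A,B}
V → fault, frames {U,A,B,V}
A → hit
U → hit
Q → fault, evict B, frames {V,A,U,Q}
V → hit
A → hit
Q → hit
A → hit
Z → fault, evict U, frames {V,Q,A,Z}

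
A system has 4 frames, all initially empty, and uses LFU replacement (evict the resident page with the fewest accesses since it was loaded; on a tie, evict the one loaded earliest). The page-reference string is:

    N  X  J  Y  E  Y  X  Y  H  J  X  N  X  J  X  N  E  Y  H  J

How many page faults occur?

11

N: fault, frames (N)
X: fault, frames (N X)
J: fault, frames (N X J)
Y: fault, frames (N X J Y)
E: fault, evict N, frames (X J Y E)
Y: hit
X: hit
Y: hit
H: fault, evict J, frames (X Y E H)
J: fault, evict E, frames (X Y H J)
X: hit
N: fault, evict H, frames (X Y J N)
X: hit
J: hit
X: hit
N: hit
E: fault, evict J, frames (X Y N E)
Y: hit
H: fault, evict E, frames (X Y N H)
J: fault, evict H, frames (X Y N J)
Page faults: 11.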